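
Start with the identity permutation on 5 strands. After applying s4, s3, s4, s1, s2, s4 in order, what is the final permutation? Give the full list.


Starting with identity [1, 2, 3, 4, 5].
Apply generators in sequence:
  After s4: [1, 2, 3, 5, 4]
  After s3: [1, 2, 5, 3, 4]
  After s4: [1, 2, 5, 4, 3]
  After s1: [2, 1, 5, 4, 3]
  After s2: [2, 5, 1, 4, 3]
  After s4: [2, 5, 1, 3, 4]
Final permutation: [2, 5, 1, 3, 4]

[2, 5, 1, 3, 4]


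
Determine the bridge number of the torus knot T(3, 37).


The bridge number of T(p,q) is min(p,q).
min(3, 37) = 3

3


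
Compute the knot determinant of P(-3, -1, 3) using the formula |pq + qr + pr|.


Step 1: Compute pq + qr + pr.
pq = (-3)*(-1) = 3
qr = (-1)*3 = -3
pr = (-3)*3 = -9
pq + qr + pr = 3 + (-3) + (-9) = -9
Step 2: Take absolute value.
det(P(-3,-1,3)) = |-9| = 9

9


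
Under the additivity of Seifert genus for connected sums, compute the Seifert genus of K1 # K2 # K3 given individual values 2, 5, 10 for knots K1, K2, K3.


The Seifert genus is additive under connected sum.
Seifert genus(K1 # K2 # K3) = (2) + (5) + (10)
= 17

17


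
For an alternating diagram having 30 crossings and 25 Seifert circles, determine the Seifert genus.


For alternating knots, g = (c - s + 1)/2.
= (30 - 25 + 1)/2
= 6/2 = 3

3


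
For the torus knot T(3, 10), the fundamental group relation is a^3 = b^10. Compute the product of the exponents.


The relation is a^3 = b^10.
Product of exponents = 3 * 10
= 30

30


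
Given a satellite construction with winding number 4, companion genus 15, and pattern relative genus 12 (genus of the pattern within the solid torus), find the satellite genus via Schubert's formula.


Schubert: g(satellite) = g_rel(pattern) + |winding| * g(companion),
where g_rel(pattern) is the genus of the pattern relative to the solid torus.
= 12 + 4 * 15
= 12 + 60 = 72

72


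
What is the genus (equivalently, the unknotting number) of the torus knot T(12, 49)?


For a torus knot T(p,q), both the unknotting number and genus equal (p-1)(q-1)/2.
= (12-1)(49-1)/2
= 11*48/2
= 528/2 = 264

264


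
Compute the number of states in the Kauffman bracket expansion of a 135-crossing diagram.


Each crossing contributes 2 choices (A-smoothing or B-smoothing).
Total states = 2^135 = 43556142965880123323311949751266331066368

43556142965880123323311949751266331066368


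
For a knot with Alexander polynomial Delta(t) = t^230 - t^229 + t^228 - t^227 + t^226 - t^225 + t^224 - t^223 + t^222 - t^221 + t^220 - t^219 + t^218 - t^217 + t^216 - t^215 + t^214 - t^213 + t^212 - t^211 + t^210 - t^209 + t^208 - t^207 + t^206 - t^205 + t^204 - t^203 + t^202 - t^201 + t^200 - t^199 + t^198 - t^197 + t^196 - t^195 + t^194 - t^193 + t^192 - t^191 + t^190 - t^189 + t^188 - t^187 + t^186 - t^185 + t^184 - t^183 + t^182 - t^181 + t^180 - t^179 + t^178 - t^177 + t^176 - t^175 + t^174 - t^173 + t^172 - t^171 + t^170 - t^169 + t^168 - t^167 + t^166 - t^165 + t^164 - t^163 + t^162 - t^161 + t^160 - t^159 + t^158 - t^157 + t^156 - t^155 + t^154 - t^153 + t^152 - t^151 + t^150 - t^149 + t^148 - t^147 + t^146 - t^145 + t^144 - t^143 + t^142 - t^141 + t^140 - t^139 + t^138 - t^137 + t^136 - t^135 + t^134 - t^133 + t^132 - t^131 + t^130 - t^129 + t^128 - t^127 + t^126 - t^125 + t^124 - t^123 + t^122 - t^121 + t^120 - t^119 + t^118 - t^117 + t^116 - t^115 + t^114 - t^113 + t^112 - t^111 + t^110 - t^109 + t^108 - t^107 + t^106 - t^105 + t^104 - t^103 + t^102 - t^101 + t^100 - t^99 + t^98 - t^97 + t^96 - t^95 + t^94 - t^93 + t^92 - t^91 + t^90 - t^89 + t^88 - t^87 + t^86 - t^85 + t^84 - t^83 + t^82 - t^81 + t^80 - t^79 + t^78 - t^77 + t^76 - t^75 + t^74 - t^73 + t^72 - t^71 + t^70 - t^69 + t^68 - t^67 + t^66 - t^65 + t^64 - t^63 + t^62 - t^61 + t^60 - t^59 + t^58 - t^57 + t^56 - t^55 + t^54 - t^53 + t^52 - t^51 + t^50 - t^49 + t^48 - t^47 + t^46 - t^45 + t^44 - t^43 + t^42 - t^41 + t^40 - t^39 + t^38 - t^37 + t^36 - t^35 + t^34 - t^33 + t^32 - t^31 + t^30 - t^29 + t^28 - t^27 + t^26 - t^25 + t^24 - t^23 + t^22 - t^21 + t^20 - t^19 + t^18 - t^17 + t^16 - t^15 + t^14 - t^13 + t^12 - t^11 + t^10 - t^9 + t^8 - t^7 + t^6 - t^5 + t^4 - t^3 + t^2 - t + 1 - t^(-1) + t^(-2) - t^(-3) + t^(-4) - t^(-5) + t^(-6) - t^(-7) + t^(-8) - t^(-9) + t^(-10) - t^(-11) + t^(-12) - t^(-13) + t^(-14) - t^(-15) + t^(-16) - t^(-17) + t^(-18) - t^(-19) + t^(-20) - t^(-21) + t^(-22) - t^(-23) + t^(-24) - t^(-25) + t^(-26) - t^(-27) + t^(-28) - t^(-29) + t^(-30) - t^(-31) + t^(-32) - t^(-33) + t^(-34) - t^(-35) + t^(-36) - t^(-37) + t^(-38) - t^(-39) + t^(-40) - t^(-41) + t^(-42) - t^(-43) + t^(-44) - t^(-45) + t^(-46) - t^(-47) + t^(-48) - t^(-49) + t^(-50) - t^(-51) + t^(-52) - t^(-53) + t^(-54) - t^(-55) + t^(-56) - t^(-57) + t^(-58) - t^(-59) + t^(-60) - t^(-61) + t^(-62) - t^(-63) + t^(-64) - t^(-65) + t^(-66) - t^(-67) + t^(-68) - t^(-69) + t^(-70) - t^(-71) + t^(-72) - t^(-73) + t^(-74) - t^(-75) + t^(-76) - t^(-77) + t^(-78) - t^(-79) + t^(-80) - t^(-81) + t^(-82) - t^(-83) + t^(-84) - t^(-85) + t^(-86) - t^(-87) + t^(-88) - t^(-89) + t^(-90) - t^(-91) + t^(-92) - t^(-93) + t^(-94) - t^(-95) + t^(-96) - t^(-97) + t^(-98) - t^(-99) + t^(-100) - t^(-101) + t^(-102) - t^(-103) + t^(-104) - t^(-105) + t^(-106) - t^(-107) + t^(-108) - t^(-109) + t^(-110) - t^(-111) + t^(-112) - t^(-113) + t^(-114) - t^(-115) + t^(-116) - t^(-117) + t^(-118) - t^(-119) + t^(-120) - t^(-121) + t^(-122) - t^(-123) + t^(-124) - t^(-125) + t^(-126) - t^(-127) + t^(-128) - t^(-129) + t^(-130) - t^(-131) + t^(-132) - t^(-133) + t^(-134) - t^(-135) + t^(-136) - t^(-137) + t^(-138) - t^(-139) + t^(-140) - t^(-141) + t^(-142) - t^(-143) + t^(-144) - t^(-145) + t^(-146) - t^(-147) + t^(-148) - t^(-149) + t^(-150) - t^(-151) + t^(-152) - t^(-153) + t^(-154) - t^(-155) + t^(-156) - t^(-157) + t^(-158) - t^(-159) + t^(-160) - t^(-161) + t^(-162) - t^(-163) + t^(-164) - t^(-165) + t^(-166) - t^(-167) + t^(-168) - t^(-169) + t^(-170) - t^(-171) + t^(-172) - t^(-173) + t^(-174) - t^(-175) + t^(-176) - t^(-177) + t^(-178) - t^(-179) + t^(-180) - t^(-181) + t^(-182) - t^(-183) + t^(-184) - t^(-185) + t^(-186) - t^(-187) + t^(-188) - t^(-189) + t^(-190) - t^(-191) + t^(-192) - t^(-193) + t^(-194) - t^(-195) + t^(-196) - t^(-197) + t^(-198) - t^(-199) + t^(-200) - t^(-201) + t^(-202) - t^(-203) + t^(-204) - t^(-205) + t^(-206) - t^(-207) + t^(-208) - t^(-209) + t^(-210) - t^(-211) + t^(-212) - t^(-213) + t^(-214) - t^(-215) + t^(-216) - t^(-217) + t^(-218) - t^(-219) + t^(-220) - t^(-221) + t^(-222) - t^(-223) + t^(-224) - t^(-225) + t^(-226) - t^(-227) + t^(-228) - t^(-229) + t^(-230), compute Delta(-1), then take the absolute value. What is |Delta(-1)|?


Step 1: The polynomial has 461 terms with alternating signs, exponents from 230 down to -230.
Step 2: Substitute t = -1. The i-th term has coefficient (-1)^i and exponent (m-i),
  so its value is (-1)^i * (-1)^(m-i) = (-1)^m = 1 for every i.
Step 3: All 461 terms equal 1, so Delta(-1) = 461 * (1) = 461
Step 4: |Delta(-1)| = 461

461


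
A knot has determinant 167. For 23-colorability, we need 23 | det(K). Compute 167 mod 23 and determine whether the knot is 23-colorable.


Step 1: A knot is p-colorable if and only if p divides its determinant.
Step 2: Compute 167 mod 23.
167 = 7 * 23 + 6
Step 3: 167 mod 23 = 6
Step 4: The knot is 23-colorable: no

6


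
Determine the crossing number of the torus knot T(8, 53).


For a torus knot T(p, q) with gcd(p,q)=1,
the crossing number is min(p*(q-1), q*(p-1)).
p*(q-1) = 8*52 = 416
q*(p-1) = 53*7 = 371
min(416, 371) = 371

371


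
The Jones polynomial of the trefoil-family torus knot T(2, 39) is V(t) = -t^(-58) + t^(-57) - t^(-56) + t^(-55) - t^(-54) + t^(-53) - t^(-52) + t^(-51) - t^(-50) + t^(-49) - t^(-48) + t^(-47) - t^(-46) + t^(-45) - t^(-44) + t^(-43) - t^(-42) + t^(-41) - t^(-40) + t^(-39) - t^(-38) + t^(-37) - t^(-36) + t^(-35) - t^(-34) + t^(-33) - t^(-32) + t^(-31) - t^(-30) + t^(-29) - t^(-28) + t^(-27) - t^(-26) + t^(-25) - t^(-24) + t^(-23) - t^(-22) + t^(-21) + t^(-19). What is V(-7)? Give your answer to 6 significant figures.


Substituting t = -7 into V(t) = -t^(-58) + t^(-57) - t^(-56) + t^(-55) - t^(-54) + t^(-53) - t^(-52) + t^(-51) - t^(-50) + t^(-49) - t^(-48) + t^(-47) - t^(-46) + t^(-45) - t^(-44) + t^(-43) - t^(-42) + t^(-41) - t^(-40) + t^(-39) - t^(-38) + t^(-37) - t^(-36) + t^(-35) - t^(-34) + t^(-33) - t^(-32) + t^(-31) - t^(-30) + t^(-29) - t^(-28) + t^(-27) - t^(-26) + t^(-25) - t^(-24) + t^(-23) - t^(-22) + t^(-21) + t^(-19):
  (-)t^(-58) = -9.64525e-50
  (+)t^(-57) = -6.75168e-49
  (-)t^(-56) = -4.72617e-48
  (+)t^(-55) = -3.30832e-47
  (-)t^(-54) = -2.31583e-46
  (+)t^(-53) = -1.62108e-45
  (-)t^(-52) = -1.13475e-44
  (+)t^(-51) = -7.94328e-44
  (-)t^(-50) = -5.5603e-43
  (+)t^(-49) = -3.89221e-42
  (-)t^(-48) = -2.72455e-41
  (+)t^(-47) = -1.90718e-40
  (-)t^(-46) = -1.33503e-39
  (+)t^(-45) = -9.34519e-39
  (-)t^(-44) = -6.54163e-38
  (+)t^(-43) = -4.57914e-37
  (-)t^(-42) = -3.2054e-36
  (+)t^(-41) = -2.24378e-35
  (-)t^(-40) = -1.57065e-34
  (+)t^(-39) = -1.09945e-33
  (-)t^(-38) = -7.69617e-33
  (+)t^(-37) = -5.38732e-32
  (-)t^(-36) = -3.77112e-31
  (+)t^(-35) = -2.63979e-30
  (-)t^(-34) = -1.84785e-29
  (+)t^(-33) = -1.29349e-28
  (-)t^(-32) = -9.05446e-28
  (+)t^(-31) = -6.33812e-27
  (-)t^(-30) = -4.43669e-26
  (+)t^(-29) = -3.10568e-25
  (-)t^(-28) = -2.17398e-24
  (+)t^(-27) = -1.52178e-23
  (-)t^(-26) = -1.06525e-22
  (+)t^(-25) = -7.45674e-22
  (-)t^(-24) = -5.21972e-21
  (+)t^(-23) = -3.6538e-20
  (-)t^(-22) = -2.55766e-19
  (+)t^(-21) = -1.79036e-18
  (+)t^(-19) = -8.77278e-17
Sum = (-9.64525e-50) + (-6.75168e-49) + (-4.72617e-48) + (-3.30832e-47) + (-2.31583e-46) + (-1.62108e-45) + (-1.13475e-44) + (-7.94328e-44) + (-5.5603e-43) + (-3.89221e-42) + (-2.72455e-41) + (-1.90718e-40) + (-1.33503e-39) + (-9.34519e-39) + (-6.54163e-38) + (-4.57914e-37) + (-3.2054e-36) + (-2.24378e-35) + (-1.57065e-34) + (-1.09945e-33) + (-7.69617e-33) + (-5.38732e-32) + (-3.77112e-31) + (-2.63979e-30) + (-1.84785e-29) + (-1.29349e-28) + (-9.05446e-28) + (-6.33812e-27) + (-4.43669e-26) + (-3.10568e-25) + (-2.17398e-24) + (-1.52178e-23) + (-1.06525e-22) + (-7.45674e-22) + (-5.21972e-21) + (-3.6538e-20) + (-2.55766e-19) + (-1.79036e-18) + (-8.77278e-17)
= -8.981655741e-17
Rounded to 6 significant figures: -8.98166e-17

-8.98166e-17


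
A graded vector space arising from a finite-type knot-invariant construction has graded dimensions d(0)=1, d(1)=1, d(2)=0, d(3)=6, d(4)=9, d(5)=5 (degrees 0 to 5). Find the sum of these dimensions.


Total dimension = d(0) + d(1) + ... + d(5)
= 1 + 1 + 0 + 6 + 9 + 5
= 22

22


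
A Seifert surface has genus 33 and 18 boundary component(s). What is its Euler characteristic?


chi = 2 - 2g - b
= 2 - 2*33 - 18
= 2 - 66 - 18 = -82

-82


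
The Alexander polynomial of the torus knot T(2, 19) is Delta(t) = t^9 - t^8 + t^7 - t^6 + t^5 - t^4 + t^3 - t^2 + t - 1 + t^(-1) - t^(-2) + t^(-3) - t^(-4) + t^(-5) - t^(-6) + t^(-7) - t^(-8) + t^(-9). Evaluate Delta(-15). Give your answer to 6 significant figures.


Substituting t = -15 into Delta(t) = t^9 - t^8 + t^7 - t^6 + t^5 - t^4 + t^3 - t^2 + t - 1 + t^(-1) - t^(-2) + t^(-3) - t^(-4) + t^(-5) - t^(-6) + t^(-7) - t^(-8) + t^(-9):
Term values: (-38443359375) + (-2562890625) + (-170859375) + (-11390625) + (-759375) + (-50625) + (-3375) + (-225) + (-15) + (-1) + (-0.0666667) + (-0.00444444) + (-0.000296296) + (-1.97531e-05) + (-1.31687e-06) + (-8.77915e-08) + (-5.85277e-09) + (-3.90184e-10) + (-2.60123e-11)
Sum = -4.118931362e+10
Rounded to 6 significant figures: -4.11893e+10

-4.11893e+10


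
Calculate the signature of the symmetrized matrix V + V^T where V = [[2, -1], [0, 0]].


Step 1: V + V^T = [[4, -1], [-1, 0]]
Step 2: trace = 4, det = -1
Step 3: Discriminant = 4^2 - 4*(-1) = 20
Step 4: Eigenvalues: 4.23607, -0.236068
Step 5: Signature = (# positive eigenvalues) - (# negative eigenvalues) = 0

0


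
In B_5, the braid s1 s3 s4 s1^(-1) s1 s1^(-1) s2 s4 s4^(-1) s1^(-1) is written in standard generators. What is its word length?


The word length counts the number of generators (including inverses).
Listing each generator: s1, s3, s4, s1^(-1), s1, s1^(-1), s2, s4, s4^(-1), s1^(-1)
There are 10 generators in this braid word.

10


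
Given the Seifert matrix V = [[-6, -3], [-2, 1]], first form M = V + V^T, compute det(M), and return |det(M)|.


Step 1: Form V + V^T where V = [[-6, -3], [-2, 1]]
  V^T = [[-6, -2], [-3, 1]]
  V + V^T = [[-12, -5], [-5, 2]]
Step 2: det(V + V^T) = (-12)*2 - (-5)*(-5)
  = -24 - 25 = -49
Step 3: Knot determinant = |det(V + V^T)| = |-49| = 49

49


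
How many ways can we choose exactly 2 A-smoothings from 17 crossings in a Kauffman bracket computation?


We choose which 2 of 17 crossings get A-smoothings.
C(17, 2) = 17! / (2! * 15!)
= 136

136


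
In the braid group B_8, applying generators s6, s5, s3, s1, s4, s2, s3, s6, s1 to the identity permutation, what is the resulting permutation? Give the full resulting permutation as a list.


Starting with identity [1, 2, 3, 4, 5, 6, 7, 8].
Apply generators in sequence:
  After s6: [1, 2, 3, 4, 5, 7, 6, 8]
  After s5: [1, 2, 3, 4, 7, 5, 6, 8]
  After s3: [1, 2, 4, 3, 7, 5, 6, 8]
  After s1: [2, 1, 4, 3, 7, 5, 6, 8]
  After s4: [2, 1, 4, 7, 3, 5, 6, 8]
  After s2: [2, 4, 1, 7, 3, 5, 6, 8]
  After s3: [2, 4, 7, 1, 3, 5, 6, 8]
  After s6: [2, 4, 7, 1, 3, 6, 5, 8]
  After s1: [4, 2, 7, 1, 3, 6, 5, 8]
Final permutation: [4, 2, 7, 1, 3, 6, 5, 8]

[4, 2, 7, 1, 3, 6, 5, 8]


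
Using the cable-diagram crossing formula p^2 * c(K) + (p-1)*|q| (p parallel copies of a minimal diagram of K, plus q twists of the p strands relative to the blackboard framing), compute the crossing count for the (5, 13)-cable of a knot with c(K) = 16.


Step 1: Each of the c(K) crossings of the companion diagram becomes p*p = p^2 crossings among the p parallel strands, and each of the |q| twists s_1 s_2 ... s_(p-1) adds (p-1) crossings.
  Crossings = p^2 * c(K) + (p-1)*|q|
Step 2: = 5^2 * 16 + (5-1)*13
Step 3: = 25*16 + 4*13
Step 4: = 400 + 52 = 452

452


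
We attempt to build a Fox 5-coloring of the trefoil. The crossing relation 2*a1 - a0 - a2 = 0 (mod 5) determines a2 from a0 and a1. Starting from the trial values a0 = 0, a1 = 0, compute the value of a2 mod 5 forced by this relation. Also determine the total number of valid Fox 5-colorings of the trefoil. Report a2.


Step 1: Apply the given crossing relation 2*a1 - a0 - a2 = 0 (mod 5).
  a2 = 2*a1 - a0 mod 5
  a2 = 2*0 - 0 mod 5
  a2 = 0 - 0 mod 5
  a2 = 0 mod 5 = 0
Step 2: The trefoil has determinant 3.
  Number of Fox p-colorings (p prime) is p^2 if p = 3, else p.
  Since 5 does not divide 3, only trivial (constant) colorings exist.
  (Here a0 = a1 = a2 = 0, the constant coloring, which is valid.)
  Total colorings = 5
Step 3: a2 = 0, total Fox 5-colorings = 5

0


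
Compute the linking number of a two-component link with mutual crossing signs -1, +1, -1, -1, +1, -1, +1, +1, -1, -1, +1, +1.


Step 1: Count positive crossings: 6
Step 2: Count negative crossings: 6
Step 3: Sum of signs = 6 - 6 = 0
Step 4: Linking number = sum/2 = 0/2 = 0

0


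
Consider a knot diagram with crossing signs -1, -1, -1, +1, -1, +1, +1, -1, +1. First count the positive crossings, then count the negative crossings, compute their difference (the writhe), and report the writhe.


Step 1: Count positive crossings (+1).
Positive crossings: 4
Step 2: Count negative crossings (-1).
Negative crossings: 5
Step 3: Writhe = (positive) - (negative)
w = 4 - 5 = -1
Step 4: |w| = 1, and w is negative

-1


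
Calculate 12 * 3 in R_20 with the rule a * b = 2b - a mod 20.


12 * 3 = 2*3 - 12 mod 20
= 6 - 12 mod 20
= -6 mod 20 = 14

14


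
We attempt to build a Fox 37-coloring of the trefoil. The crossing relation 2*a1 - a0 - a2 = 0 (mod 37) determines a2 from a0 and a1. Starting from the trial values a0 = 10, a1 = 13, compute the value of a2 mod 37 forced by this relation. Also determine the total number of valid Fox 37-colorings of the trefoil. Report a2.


Step 1: Apply the given crossing relation 2*a1 - a0 - a2 = 0 (mod 37).
  a2 = 2*a1 - a0 mod 37
  a2 = 2*13 - 10 mod 37
  a2 = 26 - 10 mod 37
  a2 = 16 mod 37 = 16
Step 2: The trefoil has determinant 3.
  Number of Fox p-colorings (p prime) is p^2 if p = 3, else p.
  Since 37 does not divide 3, only trivial (constant) colorings exist.
  (So the trial a0 = 10, a1 = 13 with a0 != a1 does NOT extend to a valid coloring of the whole trefoil: the other two crossing relations require 3*(a1 - a0) = 0 (mod 37), which fails.)
  Total colorings = 37
Step 3: a2 = 16, total Fox 37-colorings = 37

16


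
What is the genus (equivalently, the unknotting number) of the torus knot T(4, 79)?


For a torus knot T(p,q), both the unknotting number and genus equal (p-1)(q-1)/2.
= (4-1)(79-1)/2
= 3*78/2
= 234/2 = 117

117


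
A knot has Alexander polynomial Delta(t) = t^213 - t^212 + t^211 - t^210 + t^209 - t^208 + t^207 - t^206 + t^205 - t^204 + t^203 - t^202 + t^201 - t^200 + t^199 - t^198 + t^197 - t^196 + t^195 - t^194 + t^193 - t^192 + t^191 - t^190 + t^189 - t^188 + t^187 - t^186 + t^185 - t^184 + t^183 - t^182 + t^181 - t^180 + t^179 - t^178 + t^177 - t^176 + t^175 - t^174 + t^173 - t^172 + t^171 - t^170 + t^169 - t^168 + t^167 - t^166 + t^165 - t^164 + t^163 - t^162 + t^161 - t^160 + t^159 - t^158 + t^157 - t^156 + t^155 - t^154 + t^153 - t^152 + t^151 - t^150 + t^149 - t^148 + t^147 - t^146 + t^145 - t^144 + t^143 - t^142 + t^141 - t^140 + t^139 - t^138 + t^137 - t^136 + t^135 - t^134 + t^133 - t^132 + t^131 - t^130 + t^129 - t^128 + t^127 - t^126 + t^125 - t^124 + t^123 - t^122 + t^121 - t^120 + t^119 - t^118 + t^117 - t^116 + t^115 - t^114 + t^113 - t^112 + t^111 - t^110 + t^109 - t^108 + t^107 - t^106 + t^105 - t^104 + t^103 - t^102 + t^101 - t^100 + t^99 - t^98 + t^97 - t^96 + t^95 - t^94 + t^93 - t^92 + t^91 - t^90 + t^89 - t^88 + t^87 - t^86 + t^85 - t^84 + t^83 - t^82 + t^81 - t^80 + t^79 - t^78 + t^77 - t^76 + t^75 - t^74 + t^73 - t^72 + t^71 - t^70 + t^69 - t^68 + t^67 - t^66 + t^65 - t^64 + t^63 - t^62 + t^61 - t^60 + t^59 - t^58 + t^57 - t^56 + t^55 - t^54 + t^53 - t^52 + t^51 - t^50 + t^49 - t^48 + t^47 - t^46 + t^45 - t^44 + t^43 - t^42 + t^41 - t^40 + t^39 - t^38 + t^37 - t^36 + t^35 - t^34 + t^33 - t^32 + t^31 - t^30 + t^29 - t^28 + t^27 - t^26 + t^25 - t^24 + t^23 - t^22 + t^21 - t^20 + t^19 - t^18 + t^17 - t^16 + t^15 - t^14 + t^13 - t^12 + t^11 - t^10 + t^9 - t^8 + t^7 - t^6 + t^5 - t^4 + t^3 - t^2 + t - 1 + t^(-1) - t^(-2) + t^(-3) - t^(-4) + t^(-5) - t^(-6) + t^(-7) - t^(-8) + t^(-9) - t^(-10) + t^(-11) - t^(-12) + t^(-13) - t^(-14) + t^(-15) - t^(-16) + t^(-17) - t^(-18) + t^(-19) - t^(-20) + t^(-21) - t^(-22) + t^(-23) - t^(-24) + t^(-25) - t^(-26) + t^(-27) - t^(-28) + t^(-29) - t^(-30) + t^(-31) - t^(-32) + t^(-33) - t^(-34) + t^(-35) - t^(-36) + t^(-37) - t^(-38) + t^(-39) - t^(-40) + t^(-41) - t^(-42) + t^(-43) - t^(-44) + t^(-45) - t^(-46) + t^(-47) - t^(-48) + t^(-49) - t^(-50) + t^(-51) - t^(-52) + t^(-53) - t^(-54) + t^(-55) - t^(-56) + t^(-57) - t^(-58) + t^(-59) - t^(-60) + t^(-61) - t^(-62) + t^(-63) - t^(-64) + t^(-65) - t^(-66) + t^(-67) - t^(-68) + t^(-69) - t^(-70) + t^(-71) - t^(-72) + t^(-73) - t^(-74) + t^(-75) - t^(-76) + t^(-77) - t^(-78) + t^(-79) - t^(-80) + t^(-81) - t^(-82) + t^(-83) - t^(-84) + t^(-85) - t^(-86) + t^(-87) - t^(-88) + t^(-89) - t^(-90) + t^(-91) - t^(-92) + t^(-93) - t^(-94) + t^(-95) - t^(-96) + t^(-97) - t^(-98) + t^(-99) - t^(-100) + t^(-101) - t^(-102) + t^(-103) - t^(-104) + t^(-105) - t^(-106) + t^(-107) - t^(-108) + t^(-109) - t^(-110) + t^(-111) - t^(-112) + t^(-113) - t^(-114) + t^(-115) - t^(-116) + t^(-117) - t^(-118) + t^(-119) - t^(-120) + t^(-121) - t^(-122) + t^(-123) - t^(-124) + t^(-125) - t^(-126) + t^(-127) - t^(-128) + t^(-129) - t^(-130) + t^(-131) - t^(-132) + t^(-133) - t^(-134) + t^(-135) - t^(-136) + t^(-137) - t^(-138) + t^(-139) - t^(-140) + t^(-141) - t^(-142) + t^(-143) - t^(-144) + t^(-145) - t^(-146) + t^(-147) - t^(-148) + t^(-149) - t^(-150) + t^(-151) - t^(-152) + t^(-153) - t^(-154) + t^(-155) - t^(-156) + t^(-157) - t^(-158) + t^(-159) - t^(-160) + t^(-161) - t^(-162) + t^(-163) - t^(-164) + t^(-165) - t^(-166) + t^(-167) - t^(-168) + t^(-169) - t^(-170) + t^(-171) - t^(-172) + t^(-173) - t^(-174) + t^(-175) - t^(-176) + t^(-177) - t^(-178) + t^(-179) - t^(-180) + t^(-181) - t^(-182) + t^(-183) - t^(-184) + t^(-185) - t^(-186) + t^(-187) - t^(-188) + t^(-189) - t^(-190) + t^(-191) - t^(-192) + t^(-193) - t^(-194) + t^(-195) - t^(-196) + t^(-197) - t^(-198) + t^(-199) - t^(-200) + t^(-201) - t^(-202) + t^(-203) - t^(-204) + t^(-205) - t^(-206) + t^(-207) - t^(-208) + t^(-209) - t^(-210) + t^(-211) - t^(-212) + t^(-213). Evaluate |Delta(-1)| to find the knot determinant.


Step 1: The polynomial has 427 terms with alternating signs, exponents from 213 down to -213.
Step 2: Substitute t = -1. The i-th term has coefficient (-1)^i and exponent (m-i),
  so its value is (-1)^i * (-1)^(m-i) = (-1)^m = -1 for every i.
Step 3: All 427 terms equal -1, so Delta(-1) = 427 * (-1) = -427
Step 4: |Delta(-1)| = 427

427


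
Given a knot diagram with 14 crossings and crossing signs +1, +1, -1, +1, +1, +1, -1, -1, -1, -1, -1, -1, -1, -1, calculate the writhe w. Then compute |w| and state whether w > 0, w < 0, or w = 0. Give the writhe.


Step 1: Count positive crossings (+1).
Positive crossings: 5
Step 2: Count negative crossings (-1).
Negative crossings: 9
Step 3: Writhe = (positive) - (negative)
w = 5 - 9 = -4
Step 4: |w| = 4, and w is negative

-4


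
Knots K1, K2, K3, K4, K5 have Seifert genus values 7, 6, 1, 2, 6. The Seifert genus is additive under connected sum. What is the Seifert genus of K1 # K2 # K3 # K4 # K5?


The Seifert genus is additive under connected sum.
Seifert genus(K1 # K2 # K3 # K4 # K5) = (7) + (6) + (1) + (2) + (6)
= 22

22


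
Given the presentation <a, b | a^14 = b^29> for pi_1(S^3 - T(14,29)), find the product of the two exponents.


The relation is a^14 = b^29.
Product of exponents = 14 * 29
= 406

406


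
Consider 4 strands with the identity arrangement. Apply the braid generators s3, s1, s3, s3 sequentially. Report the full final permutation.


Starting with identity [1, 2, 3, 4].
Apply generators in sequence:
  After s3: [1, 2, 4, 3]
  After s1: [2, 1, 4, 3]
  After s3: [2, 1, 3, 4]
  After s3: [2, 1, 4, 3]
Final permutation: [2, 1, 4, 3]

[2, 1, 4, 3]


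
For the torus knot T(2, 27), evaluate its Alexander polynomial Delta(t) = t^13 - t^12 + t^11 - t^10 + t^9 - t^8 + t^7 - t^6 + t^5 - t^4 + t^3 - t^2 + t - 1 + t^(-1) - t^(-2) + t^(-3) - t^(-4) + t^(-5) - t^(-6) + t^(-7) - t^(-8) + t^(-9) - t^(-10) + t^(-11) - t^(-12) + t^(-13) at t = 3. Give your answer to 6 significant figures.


Substituting t = 3 into Delta(t) = t^13 - t^12 + t^11 - t^10 + t^9 - t^8 + t^7 - t^6 + t^5 - t^4 + t^3 - t^2 + t - 1 + t^(-1) - t^(-2) + t^(-3) - t^(-4) + t^(-5) - t^(-6) + t^(-7) - t^(-8) + t^(-9) - t^(-10) + t^(-11) - t^(-12) + t^(-13):
Term values: (1594323) + (-531441) + (177147) + (-59049) + (19683) + (-6561) + (2187) + (-729) + (243) + (-81) + (27) + (-9) + (3) + (-1) + (0.333333) + (-0.111111) + (0.037037) + (-0.0123457) + (0.00411523) + (-0.00137174) + (0.000457247) + (-0.000152416) + (5.08053e-05) + (-1.69351e-05) + (5.64503e-06) + (-1.88168e-06) + (6.27225e-07)
Sum = 1195742.25
Rounded to 6 significant figures: 1.19574e+06

1.19574e+06


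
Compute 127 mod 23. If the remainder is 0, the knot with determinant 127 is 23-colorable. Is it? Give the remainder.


Step 1: A knot is p-colorable if and only if p divides its determinant.
Step 2: Compute 127 mod 23.
127 = 5 * 23 + 12
Step 3: 127 mod 23 = 12
Step 4: The knot is 23-colorable: no

12


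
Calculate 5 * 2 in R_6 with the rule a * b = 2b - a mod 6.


5 * 2 = 2*2 - 5 mod 6
= 4 - 5 mod 6
= -1 mod 6 = 5

5


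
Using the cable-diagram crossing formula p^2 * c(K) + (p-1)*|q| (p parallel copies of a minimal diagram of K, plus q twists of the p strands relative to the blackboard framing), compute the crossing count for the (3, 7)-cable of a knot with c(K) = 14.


Step 1: Each of the c(K) crossings of the companion diagram becomes p*p = p^2 crossings among the p parallel strands, and each of the |q| twists s_1 s_2 ... s_(p-1) adds (p-1) crossings.
  Crossings = p^2 * c(K) + (p-1)*|q|
Step 2: = 3^2 * 14 + (3-1)*7
Step 3: = 9*14 + 2*7
Step 4: = 126 + 14 = 140

140


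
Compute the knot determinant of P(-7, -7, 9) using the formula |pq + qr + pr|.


Step 1: Compute pq + qr + pr.
pq = (-7)*(-7) = 49
qr = (-7)*9 = -63
pr = (-7)*9 = -63
pq + qr + pr = 49 + (-63) + (-63) = -77
Step 2: Take absolute value.
det(P(-7,-7,9)) = |-77| = 77

77


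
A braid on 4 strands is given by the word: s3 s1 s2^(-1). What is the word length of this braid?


The word length counts the number of generators (including inverses).
Listing each generator: s3, s1, s2^(-1)
There are 3 generators in this braid word.

3


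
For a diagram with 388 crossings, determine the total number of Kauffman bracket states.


Each crossing contributes 2 choices (A-smoothing or B-smoothing).
Total states = 2^388 = 630432099142311667396464641602297820881275828327447146687172694467931548343955369782628260078158650252906047844909056

630432099142311667396464641602297820881275828327447146687172694467931548343955369782628260078158650252906047844909056


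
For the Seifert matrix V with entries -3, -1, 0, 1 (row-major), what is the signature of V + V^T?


Step 1: V + V^T = [[-6, -1], [-1, 2]]
Step 2: trace = -4, det = -13
Step 3: Discriminant = (-4)^2 - 4*(-13) = 68
Step 4: Eigenvalues: 2.12311, -6.12311
Step 5: Signature = (# positive eigenvalues) - (# negative eigenvalues) = 0

0


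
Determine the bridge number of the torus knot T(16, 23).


The bridge number of T(p,q) is min(p,q).
min(16, 23) = 16

16


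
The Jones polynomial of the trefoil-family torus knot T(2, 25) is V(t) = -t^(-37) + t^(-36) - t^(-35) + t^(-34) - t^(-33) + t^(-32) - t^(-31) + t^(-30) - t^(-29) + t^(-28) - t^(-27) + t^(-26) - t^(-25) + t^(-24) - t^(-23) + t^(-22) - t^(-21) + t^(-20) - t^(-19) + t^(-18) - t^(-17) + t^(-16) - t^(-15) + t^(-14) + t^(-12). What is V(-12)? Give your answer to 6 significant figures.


Substituting t = -12 into V(t) = -t^(-37) + t^(-36) - t^(-35) + t^(-34) - t^(-33) + t^(-32) - t^(-31) + t^(-30) - t^(-29) + t^(-28) - t^(-27) + t^(-26) - t^(-25) + t^(-24) - t^(-23) + t^(-22) - t^(-21) + t^(-20) - t^(-19) + t^(-18) - t^(-17) + t^(-16) - t^(-15) + t^(-14) + t^(-12):
  (-)t^(-37) = 1.17569e-40
  (+)t^(-36) = 1.41083e-39
  (-)t^(-35) = 1.693e-38
  (+)t^(-34) = 2.0316e-37
  (-)t^(-33) = 2.43792e-36
  (+)t^(-32) = 2.9255e-35
  (-)t^(-31) = 3.5106e-34
  (+)t^(-30) = 4.21272e-33
  (-)t^(-29) = 5.05526e-32
  (+)t^(-28) = 6.06632e-31
  (-)t^(-27) = 7.27958e-30
  (+)t^(-26) = 8.7355e-29
  (-)t^(-25) = 1.04826e-27
  (+)t^(-24) = 1.25791e-26
  (-)t^(-23) = 1.50949e-25
  (+)t^(-22) = 1.81139e-24
  (-)t^(-21) = 2.17367e-23
  (+)t^(-20) = 2.60841e-22
  (-)t^(-19) = 3.13009e-21
  (+)t^(-18) = 3.7561e-20
  (-)t^(-17) = 4.50732e-19
  (+)t^(-16) = 5.40879e-18
  (-)t^(-15) = 6.49055e-17
  (+)t^(-14) = 7.78866e-16
  (+)t^(-12) = 1.12157e-13
Sum = (1.17569e-40) + (1.41083e-39) + (1.693e-38) + (2.0316e-37) + (2.43792e-36) + (2.9255e-35) + (3.5106e-34) + (4.21272e-33) + (5.05526e-32) + (6.06632e-31) + (7.27958e-30) + (8.7355e-29) + (1.04826e-27) + (1.25791e-26) + (1.50949e-25) + (1.81139e-24) + (2.17367e-23) + (2.60841e-22) + (3.13009e-21) + (3.7561e-20) + (4.50732e-19) + (5.40879e-18) + (6.49055e-17) + (7.78866e-16) + (1.12157e-13)
= 1.130063264e-13
Rounded to 6 significant figures: 1.13006e-13

1.13006e-13


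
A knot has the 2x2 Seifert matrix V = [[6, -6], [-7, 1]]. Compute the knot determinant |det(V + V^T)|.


Step 1: Form V + V^T where V = [[6, -6], [-7, 1]]
  V^T = [[6, -7], [-6, 1]]
  V + V^T = [[12, -13], [-13, 2]]
Step 2: det(V + V^T) = 12*2 - (-13)*(-13)
  = 24 - 169 = -145
Step 3: Knot determinant = |det(V + V^T)| = |-145| = 145

145


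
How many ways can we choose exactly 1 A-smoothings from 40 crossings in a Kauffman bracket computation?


We choose which 1 of 40 crossings get A-smoothings.
C(40, 1) = 40! / (1! * 39!)
= 40

40


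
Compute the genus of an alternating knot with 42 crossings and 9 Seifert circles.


For alternating knots, g = (c - s + 1)/2.
= (42 - 9 + 1)/2
= 34/2 = 17

17


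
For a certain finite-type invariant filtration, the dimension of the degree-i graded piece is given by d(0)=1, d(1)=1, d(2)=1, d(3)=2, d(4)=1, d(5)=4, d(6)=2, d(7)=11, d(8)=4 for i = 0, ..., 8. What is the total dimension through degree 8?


Total dimension = d(0) + d(1) + ... + d(8)
= 1 + 1 + 1 + 2 + 1 + 4 + 2 + 11 + 4
= 27

27


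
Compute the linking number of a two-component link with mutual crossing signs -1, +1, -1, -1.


Step 1: Count positive crossings: 1
Step 2: Count negative crossings: 3
Step 3: Sum of signs = 1 - 3 = -2
Step 4: Linking number = sum/2 = -2/2 = -1

-1


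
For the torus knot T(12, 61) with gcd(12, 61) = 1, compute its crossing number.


For a torus knot T(p, q) with gcd(p,q)=1,
the crossing number is min(p*(q-1), q*(p-1)).
p*(q-1) = 12*60 = 720
q*(p-1) = 61*11 = 671
min(720, 671) = 671

671


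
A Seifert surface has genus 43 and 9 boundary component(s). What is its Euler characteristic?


chi = 2 - 2g - b
= 2 - 2*43 - 9
= 2 - 86 - 9 = -93

-93


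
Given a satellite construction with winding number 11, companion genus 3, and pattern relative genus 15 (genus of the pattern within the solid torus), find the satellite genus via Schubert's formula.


Schubert: g(satellite) = g_rel(pattern) + |winding| * g(companion),
where g_rel(pattern) is the genus of the pattern relative to the solid torus.
= 15 + 11 * 3
= 15 + 33 = 48

48


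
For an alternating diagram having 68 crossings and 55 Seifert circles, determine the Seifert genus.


For alternating knots, g = (c - s + 1)/2.
= (68 - 55 + 1)/2
= 14/2 = 7

7


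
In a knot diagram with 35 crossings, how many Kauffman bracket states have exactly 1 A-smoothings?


We choose which 1 of 35 crossings get A-smoothings.
C(35, 1) = 35! / (1! * 34!)
= 35

35


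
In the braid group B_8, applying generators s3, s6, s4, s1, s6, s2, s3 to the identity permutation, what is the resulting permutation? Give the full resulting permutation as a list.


Starting with identity [1, 2, 3, 4, 5, 6, 7, 8].
Apply generators in sequence:
  After s3: [1, 2, 4, 3, 5, 6, 7, 8]
  After s6: [1, 2, 4, 3, 5, 7, 6, 8]
  After s4: [1, 2, 4, 5, 3, 7, 6, 8]
  After s1: [2, 1, 4, 5, 3, 7, 6, 8]
  After s6: [2, 1, 4, 5, 3, 6, 7, 8]
  After s2: [2, 4, 1, 5, 3, 6, 7, 8]
  After s3: [2, 4, 5, 1, 3, 6, 7, 8]
Final permutation: [2, 4, 5, 1, 3, 6, 7, 8]

[2, 4, 5, 1, 3, 6, 7, 8]


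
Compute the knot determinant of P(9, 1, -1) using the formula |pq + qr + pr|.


Step 1: Compute pq + qr + pr.
pq = 9*1 = 9
qr = 1*(-1) = -1
pr = 9*(-1) = -9
pq + qr + pr = 9 + (-1) + (-9) = -1
Step 2: Take absolute value.
det(P(9,1,-1)) = |-1| = 1

1


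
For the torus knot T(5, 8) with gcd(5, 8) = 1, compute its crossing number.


For a torus knot T(p, q) with gcd(p,q)=1,
the crossing number is min(p*(q-1), q*(p-1)).
p*(q-1) = 5*7 = 35
q*(p-1) = 8*4 = 32
min(35, 32) = 32

32


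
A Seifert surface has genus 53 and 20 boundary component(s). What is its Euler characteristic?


chi = 2 - 2g - b
= 2 - 2*53 - 20
= 2 - 106 - 20 = -124

-124


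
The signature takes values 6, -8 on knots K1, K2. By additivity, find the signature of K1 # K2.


The signature is additive under connected sum.
signature(K1 # K2) = (6) + (-8)
= -2

-2


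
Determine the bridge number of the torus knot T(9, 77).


The bridge number of T(p,q) is min(p,q).
min(9, 77) = 9

9


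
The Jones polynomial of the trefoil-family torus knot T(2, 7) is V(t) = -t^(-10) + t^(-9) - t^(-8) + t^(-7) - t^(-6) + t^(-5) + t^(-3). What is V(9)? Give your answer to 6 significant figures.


Substituting t = 9 into V(t) = -t^(-10) + t^(-9) - t^(-8) + t^(-7) - t^(-6) + t^(-5) + t^(-3):
  (-)t^(-10) = -2.86797e-10
  (+)t^(-9) = 2.58117e-09
  (-)t^(-8) = -2.32306e-08
  (+)t^(-7) = 2.09075e-07
  (-)t^(-6) = -1.88168e-06
  (+)t^(-5) = 1.69351e-05
  (+)t^(-3) = 0.00137174
Sum = (-2.86797e-10) + (2.58117e-09) + (-2.32306e-08) + (2.09075e-07) + (-1.88168e-06) + (1.69351e-05) + (0.00137174)
= 0.001386983663
Rounded to 6 significant figures: 0.00138698

0.00138698


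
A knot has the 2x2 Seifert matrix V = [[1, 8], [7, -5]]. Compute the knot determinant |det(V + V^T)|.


Step 1: Form V + V^T where V = [[1, 8], [7, -5]]
  V^T = [[1, 7], [8, -5]]
  V + V^T = [[2, 15], [15, -10]]
Step 2: det(V + V^T) = 2*(-10) - 15*15
  = -20 - 225 = -245
Step 3: Knot determinant = |det(V + V^T)| = |-245| = 245

245


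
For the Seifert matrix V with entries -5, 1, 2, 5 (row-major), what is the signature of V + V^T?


Step 1: V + V^T = [[-10, 3], [3, 10]]
Step 2: trace = 0, det = -109
Step 3: Discriminant = 0^2 - 4*(-109) = 436
Step 4: Eigenvalues: 10.4403, -10.4403
Step 5: Signature = (# positive eigenvalues) - (# negative eigenvalues) = 0

0


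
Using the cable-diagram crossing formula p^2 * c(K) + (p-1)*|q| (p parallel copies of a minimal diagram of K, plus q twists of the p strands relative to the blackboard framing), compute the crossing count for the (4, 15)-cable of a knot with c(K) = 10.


Step 1: Each of the c(K) crossings of the companion diagram becomes p*p = p^2 crossings among the p parallel strands, and each of the |q| twists s_1 s_2 ... s_(p-1) adds (p-1) crossings.
  Crossings = p^2 * c(K) + (p-1)*|q|
Step 2: = 4^2 * 10 + (4-1)*15
Step 3: = 16*10 + 3*15
Step 4: = 160 + 45 = 205

205


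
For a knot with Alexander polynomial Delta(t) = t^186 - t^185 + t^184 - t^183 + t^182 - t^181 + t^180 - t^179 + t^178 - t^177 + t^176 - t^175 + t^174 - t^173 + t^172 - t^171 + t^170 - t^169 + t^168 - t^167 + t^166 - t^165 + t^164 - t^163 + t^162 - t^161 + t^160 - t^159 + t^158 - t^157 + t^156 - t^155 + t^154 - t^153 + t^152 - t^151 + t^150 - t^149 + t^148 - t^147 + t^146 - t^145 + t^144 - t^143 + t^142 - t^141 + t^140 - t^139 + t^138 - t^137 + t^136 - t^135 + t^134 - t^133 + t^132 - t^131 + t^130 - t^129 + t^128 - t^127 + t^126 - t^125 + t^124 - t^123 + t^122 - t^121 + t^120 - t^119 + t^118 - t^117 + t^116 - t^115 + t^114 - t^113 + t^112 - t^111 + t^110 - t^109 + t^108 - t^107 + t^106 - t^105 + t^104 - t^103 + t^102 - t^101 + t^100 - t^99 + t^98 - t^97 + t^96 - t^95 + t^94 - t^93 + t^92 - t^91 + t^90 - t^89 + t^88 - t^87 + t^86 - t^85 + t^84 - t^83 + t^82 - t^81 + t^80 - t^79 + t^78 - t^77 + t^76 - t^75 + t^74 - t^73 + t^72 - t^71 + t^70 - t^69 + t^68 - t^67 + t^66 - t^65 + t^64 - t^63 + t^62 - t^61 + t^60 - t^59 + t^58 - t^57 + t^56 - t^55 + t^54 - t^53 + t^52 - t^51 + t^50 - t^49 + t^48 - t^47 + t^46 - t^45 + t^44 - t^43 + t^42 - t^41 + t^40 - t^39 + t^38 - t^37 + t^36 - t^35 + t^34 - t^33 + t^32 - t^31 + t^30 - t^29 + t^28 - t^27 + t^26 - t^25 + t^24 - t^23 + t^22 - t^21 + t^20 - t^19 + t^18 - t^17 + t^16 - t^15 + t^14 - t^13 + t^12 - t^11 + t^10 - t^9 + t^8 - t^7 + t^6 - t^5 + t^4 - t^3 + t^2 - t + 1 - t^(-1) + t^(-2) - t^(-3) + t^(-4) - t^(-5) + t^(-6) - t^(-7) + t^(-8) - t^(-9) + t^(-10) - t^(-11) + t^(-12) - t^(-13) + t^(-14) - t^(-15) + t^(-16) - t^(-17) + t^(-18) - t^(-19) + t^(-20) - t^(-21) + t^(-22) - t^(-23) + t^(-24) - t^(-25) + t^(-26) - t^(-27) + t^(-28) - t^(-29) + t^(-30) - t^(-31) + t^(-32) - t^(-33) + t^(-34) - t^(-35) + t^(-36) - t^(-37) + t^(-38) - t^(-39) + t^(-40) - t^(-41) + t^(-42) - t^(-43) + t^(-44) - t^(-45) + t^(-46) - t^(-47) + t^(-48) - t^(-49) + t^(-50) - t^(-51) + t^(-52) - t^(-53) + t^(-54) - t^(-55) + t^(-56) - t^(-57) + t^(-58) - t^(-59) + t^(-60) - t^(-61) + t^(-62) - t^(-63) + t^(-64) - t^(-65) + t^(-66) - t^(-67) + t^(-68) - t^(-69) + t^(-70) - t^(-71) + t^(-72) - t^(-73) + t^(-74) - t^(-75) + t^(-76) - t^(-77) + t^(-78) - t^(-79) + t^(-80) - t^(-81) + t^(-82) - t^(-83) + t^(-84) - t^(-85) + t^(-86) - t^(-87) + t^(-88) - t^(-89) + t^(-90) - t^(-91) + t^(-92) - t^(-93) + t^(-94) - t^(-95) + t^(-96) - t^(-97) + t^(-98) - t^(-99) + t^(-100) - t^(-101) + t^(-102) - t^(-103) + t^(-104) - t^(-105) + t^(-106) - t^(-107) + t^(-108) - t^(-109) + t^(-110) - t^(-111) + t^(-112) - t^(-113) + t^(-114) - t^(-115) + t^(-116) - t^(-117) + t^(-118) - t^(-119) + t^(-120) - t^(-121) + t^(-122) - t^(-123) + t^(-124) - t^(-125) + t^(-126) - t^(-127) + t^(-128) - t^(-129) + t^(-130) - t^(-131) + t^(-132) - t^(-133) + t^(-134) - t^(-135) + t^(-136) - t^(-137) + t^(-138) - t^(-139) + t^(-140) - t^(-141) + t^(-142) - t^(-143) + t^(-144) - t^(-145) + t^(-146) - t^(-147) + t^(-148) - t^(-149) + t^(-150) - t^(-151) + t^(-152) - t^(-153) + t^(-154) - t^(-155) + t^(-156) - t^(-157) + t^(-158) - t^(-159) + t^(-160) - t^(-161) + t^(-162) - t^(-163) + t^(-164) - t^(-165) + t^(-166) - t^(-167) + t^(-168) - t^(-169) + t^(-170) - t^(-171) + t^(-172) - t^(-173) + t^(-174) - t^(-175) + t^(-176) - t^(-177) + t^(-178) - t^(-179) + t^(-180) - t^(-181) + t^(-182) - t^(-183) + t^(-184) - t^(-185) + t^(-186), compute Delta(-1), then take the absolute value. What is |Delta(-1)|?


Step 1: The polynomial has 373 terms with alternating signs, exponents from 186 down to -186.
Step 2: Substitute t = -1. The i-th term has coefficient (-1)^i and exponent (m-i),
  so its value is (-1)^i * (-1)^(m-i) = (-1)^m = 1 for every i.
Step 3: All 373 terms equal 1, so Delta(-1) = 373 * (1) = 373
Step 4: |Delta(-1)| = 373

373


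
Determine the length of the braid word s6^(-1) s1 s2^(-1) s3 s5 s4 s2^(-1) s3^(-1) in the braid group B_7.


The word length counts the number of generators (including inverses).
Listing each generator: s6^(-1), s1, s2^(-1), s3, s5, s4, s2^(-1), s3^(-1)
There are 8 generators in this braid word.

8


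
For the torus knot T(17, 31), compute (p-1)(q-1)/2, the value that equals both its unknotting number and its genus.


For a torus knot T(p,q), both the unknotting number and genus equal (p-1)(q-1)/2.
= (17-1)(31-1)/2
= 16*30/2
= 480/2 = 240

240


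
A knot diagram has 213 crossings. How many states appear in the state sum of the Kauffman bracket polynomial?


Each crossing contributes 2 choices (A-smoothing or B-smoothing).
Total states = 2^213 = 13164036458569648337239753460458804039861886925068638906788872192

13164036458569648337239753460458804039861886925068638906788872192


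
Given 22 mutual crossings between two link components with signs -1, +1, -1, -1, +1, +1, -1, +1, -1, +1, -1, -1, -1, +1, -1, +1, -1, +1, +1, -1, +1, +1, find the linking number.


Step 1: Count positive crossings: 11
Step 2: Count negative crossings: 11
Step 3: Sum of signs = 11 - 11 = 0
Step 4: Linking number = sum/2 = 0/2 = 0

0


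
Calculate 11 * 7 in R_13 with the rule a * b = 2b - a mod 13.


11 * 7 = 2*7 - 11 mod 13
= 14 - 11 mod 13
= 3 mod 13 = 3

3


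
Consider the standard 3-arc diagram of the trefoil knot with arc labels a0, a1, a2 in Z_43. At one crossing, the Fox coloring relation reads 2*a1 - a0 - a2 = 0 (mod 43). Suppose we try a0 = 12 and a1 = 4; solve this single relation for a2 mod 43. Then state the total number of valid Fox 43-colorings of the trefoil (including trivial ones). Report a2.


Step 1: Apply the given crossing relation 2*a1 - a0 - a2 = 0 (mod 43).
  a2 = 2*a1 - a0 mod 43
  a2 = 2*4 - 12 mod 43
  a2 = 8 - 12 mod 43
  a2 = -4 mod 43 = 39
Step 2: The trefoil has determinant 3.
  Number of Fox p-colorings (p prime) is p^2 if p = 3, else p.
  Since 43 does not divide 3, only trivial (constant) colorings exist.
  (So the trial a0 = 12, a1 = 4 with a0 != a1 does NOT extend to a valid coloring of the whole trefoil: the other two crossing relations require 3*(a1 - a0) = 0 (mod 43), which fails.)
  Total colorings = 43
Step 3: a2 = 39, total Fox 43-colorings = 43

39


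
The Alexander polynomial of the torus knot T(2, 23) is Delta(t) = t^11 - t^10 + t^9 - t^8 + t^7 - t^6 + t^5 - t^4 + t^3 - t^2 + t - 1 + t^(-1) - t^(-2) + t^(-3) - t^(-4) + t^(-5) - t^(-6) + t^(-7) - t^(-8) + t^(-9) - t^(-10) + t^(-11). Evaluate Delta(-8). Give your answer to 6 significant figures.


Substituting t = -8 into Delta(t) = t^11 - t^10 + t^9 - t^8 + t^7 - t^6 + t^5 - t^4 + t^3 - t^2 + t - 1 + t^(-1) - t^(-2) + t^(-3) - t^(-4) + t^(-5) - t^(-6) + t^(-7) - t^(-8) + t^(-9) - t^(-10) + t^(-11):
Term values: (-8589934592) + (-1073741824) + (-134217728) + (-16777216) + (-2097152) + (-262144) + (-32768) + (-4096) + (-512) + (-64) + (-8) + (-1) + (-0.125) + (-0.015625) + (-0.00195312) + (-0.000244141) + (-3.05176e-05) + (-3.8147e-06) + (-4.76837e-07) + (-5.96046e-08) + (-7.45058e-09) + (-9.31323e-10) + (-1.16415e-10)
Sum = -9817068105
Rounded to 6 significant figures: -9.81707e+09

-9.81707e+09
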